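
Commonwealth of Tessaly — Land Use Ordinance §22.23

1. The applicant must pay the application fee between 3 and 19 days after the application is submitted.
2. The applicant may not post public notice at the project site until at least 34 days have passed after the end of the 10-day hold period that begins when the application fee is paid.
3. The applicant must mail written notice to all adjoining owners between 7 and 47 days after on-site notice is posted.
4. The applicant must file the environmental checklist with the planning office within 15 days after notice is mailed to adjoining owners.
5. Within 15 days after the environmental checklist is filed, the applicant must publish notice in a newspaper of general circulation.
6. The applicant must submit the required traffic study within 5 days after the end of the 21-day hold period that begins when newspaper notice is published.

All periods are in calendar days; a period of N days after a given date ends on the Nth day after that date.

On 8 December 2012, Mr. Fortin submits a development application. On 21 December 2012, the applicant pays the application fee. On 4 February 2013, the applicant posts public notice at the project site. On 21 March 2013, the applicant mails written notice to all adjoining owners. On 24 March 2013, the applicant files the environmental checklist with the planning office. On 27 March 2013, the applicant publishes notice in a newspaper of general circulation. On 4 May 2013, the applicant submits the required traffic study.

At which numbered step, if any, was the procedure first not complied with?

(1) the permitted window runs from 8 December 2012 + 3 = 11 December 2012 to 8 December 2012 + 19 = 27 December 2012; done 21 December 2012, which is between those dates.
(2) permitted from 31 December 2012 + 34 days = 3 February 2013 onward; done 4 February 2013, after the minimum wait.
(3) the permitted window runs from 4 February 2013 + 7 = 11 February 2013 to 4 February 2013 + 47 = 23 March 2013; done 21 March 2013 — within the window.
(4) due by 21 March 2013 + 15 days = 5 April 2013; completed 24 March 2013, before the deadline.
(5) due by 24 March 2013 + 15 days = 8 April 2013; 27 March 2013 is within that limit.
(6) due by 17 April 2013 + 5 days = 22 April 2013; done 4 May 2013 — 12 days late.
The analysis stops there.

Step 6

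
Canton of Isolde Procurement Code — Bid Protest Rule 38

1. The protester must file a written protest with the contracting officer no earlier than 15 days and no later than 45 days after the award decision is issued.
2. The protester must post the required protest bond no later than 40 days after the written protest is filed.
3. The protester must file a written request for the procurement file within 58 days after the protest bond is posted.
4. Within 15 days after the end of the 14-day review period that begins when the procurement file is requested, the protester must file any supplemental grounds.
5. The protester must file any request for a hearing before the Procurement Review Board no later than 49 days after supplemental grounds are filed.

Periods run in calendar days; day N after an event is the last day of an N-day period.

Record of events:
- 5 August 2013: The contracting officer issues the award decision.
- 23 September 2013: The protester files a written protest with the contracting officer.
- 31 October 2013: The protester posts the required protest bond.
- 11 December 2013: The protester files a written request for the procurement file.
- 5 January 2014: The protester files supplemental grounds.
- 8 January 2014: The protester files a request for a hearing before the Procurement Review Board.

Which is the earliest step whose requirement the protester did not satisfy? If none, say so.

Step 1: the window is 15–45 days after 5 August 2013 (when the award decision is issued), so 20 August 2013 through 19 September 2013; done 23 September 2013 — 4 days after the window closed.

Step 1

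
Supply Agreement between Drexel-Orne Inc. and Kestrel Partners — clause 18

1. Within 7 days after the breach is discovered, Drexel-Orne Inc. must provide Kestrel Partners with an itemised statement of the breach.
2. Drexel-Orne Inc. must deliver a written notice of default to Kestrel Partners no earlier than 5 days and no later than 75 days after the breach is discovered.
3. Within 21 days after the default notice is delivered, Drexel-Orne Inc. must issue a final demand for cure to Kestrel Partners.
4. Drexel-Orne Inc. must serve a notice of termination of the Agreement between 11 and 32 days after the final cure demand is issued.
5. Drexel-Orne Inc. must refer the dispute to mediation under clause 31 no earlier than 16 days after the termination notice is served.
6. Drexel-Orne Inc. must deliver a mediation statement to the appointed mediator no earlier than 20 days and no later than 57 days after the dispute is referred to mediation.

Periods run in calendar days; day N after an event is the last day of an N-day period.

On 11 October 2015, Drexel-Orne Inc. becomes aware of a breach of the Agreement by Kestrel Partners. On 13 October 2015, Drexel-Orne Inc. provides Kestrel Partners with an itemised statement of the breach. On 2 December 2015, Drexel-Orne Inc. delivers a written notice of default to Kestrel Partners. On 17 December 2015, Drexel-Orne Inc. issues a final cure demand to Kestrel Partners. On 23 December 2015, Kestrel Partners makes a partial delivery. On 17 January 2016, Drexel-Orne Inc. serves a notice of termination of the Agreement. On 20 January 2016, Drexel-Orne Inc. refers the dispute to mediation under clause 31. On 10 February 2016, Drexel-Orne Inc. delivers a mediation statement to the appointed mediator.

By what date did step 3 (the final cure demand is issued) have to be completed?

23 December 2015

Step 3 runs from 2 December 2015, when the default notice is delivered. 21 days after 2 December 2015 is 23 December 2015.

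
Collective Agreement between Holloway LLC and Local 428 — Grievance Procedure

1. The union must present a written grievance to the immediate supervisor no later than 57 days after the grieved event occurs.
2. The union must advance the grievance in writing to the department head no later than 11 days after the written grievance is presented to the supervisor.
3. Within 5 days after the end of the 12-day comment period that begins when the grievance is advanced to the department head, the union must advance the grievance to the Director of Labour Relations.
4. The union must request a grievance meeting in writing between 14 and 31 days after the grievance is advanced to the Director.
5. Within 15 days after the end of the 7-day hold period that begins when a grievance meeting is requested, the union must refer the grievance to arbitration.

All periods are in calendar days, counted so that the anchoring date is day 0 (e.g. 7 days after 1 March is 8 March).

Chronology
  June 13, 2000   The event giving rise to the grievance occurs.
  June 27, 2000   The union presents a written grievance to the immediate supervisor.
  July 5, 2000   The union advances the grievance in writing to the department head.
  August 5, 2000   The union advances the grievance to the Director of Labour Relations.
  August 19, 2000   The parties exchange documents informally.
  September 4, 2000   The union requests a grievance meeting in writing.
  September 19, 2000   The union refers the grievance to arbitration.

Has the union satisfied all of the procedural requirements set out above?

Step 1 — counting 57 days from June 13, 2000 (when the grieved event occurs) gives a deadline of August 9, 2000; completed June 27, 2000, before the deadline.
Step 2 — counting 11 days from June 27, 2000 (when the written grievance is presented to the supervisor) gives a deadline of July 8, 2000; completed July 5, 2000, before the deadline.
Step 3 — counting 5 days from July 17, 2000 (end of the 12-day comment period, which began when the grievance is advanced to the department head on July 5, 2000) gives a deadline of July 22, 2000; August 5, 2000 misses that deadline by 14 days.
That is the first point of non-compliance.

No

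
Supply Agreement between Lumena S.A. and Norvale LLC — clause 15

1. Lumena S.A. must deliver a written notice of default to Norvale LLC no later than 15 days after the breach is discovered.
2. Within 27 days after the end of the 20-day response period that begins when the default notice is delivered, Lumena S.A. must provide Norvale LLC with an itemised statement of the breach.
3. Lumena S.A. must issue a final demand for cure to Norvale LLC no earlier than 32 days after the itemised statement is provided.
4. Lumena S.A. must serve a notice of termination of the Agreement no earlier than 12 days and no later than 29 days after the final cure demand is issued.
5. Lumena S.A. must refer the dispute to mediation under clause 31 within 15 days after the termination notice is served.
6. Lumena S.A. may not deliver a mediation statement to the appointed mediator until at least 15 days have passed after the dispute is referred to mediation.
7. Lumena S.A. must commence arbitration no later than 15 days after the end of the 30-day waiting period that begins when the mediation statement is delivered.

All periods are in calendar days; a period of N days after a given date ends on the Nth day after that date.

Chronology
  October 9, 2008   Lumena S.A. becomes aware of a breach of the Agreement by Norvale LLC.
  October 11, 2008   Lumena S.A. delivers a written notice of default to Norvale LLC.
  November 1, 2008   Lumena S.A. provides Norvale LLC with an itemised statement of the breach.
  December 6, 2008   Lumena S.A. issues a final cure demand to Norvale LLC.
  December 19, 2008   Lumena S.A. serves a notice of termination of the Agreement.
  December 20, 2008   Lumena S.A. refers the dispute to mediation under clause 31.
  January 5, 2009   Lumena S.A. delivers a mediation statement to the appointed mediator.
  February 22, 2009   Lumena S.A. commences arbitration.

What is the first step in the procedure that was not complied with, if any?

Step 1 — counting 15 days from October 9, 2008 (when the breach is discovered) gives a deadline of October 24, 2008; done October 11, 2008 — timely.
Step 2 — counting 27 days from October 31, 2008 (end of the 20-day response period, which began when the default notice is delivered on October 11, 2008) gives a deadline of November 27, 2008; November 1, 2008 is within that limit.
Step 3 — must wait 32 days from November 1, 2008 (when the itemised statement is provided), so not before December 3, 2008; done December 6, 2008 — permitted.
Step 4 — 12 and 29 days from December 6, 2008 (when the final cure demand is issued) are December 18, 2008 and January 4, 2009 respectively; done December 19, 2008 — within the window.
Step 5 — counting 15 days from December 19, 2008 (when the termination notice is served) gives a deadline of January 3, 2009; completed December 20, 2008, before the deadline.
Step 6 — must wait 15 days from December 20, 2008 (when the dispute is referred to mediation), so not before January 4, 2009; January 5, 2009 is on or after that date.
Step 7 — counting 15 days from February 4, 2009 (end of the 30-day waiting period, which began when the mediation statement is delivered on January 5, 2009) gives a deadline of February 19, 2009; February 22, 2009 misses that deadline by 3 days.
Later steps need not be reached.

Step 7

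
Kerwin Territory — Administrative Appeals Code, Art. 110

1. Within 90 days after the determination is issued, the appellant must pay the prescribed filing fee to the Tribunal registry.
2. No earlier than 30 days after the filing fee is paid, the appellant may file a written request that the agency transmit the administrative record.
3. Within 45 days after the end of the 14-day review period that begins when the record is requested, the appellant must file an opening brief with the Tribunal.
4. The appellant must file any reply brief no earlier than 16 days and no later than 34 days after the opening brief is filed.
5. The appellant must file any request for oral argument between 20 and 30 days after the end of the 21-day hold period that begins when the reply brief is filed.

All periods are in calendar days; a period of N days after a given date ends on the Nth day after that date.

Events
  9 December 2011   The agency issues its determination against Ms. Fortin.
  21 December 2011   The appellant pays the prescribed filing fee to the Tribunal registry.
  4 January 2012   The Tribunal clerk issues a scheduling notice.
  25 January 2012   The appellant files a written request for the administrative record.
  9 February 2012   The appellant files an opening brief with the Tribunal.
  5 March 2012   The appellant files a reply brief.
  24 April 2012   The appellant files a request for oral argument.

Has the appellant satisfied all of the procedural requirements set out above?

Yes

Step 1 — counting 90 days from 9 December 2011 (when the determination is issued) gives a deadline of 8 March 2012; done 21 December 2011 — timely.
Step 2 — must wait 30 days from 21 December 2011 (when the filing fee is paid), so not before 20 January 2012; 25 January 2012 is on or after that date.
Step 3 — counting 45 days from 8 February 2012 (end of the 14-day review period, which began when the record is requested on 25 January 2012) gives a deadline of 24 March 2012; completed 9 February 2012, before the deadline.
Step 4 — 16 and 34 days from 9 February 2012 (when the opening brief is filed) are 25 February 2012 and 14 March 2012 respectively; done 5 March 2012, which is between those dates.
Step 5 — 20 and 30 days from 26 March 2012 (end of the 21-day hold period, which began when the reply brief is filed on 5 March 2012) are 15 April 2012 and 25 April 2012 respectively; done 24 April 2012, which is between those dates.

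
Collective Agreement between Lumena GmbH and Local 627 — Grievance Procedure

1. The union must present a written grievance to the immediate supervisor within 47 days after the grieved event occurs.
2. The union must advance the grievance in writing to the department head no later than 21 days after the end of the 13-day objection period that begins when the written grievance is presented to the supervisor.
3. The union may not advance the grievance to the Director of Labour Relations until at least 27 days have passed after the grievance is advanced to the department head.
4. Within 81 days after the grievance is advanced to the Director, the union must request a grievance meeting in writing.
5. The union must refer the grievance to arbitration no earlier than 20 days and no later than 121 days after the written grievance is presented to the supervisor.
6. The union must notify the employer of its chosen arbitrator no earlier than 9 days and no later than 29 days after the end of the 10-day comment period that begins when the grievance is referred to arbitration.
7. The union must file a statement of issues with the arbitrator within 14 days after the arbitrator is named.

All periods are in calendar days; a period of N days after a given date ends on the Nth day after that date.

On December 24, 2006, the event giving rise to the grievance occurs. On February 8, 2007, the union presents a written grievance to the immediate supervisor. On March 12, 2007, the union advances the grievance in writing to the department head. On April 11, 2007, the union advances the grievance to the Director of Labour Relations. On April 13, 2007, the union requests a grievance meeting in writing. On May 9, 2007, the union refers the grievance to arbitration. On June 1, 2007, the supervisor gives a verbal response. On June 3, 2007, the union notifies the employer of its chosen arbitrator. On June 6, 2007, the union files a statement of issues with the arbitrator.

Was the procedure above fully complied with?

Yes

(1) due by December 24, 2006 + 47 days = February 9, 2007; February 8, 2007 is within that limit.
(2) due by February 21, 2007 + 21 days = March 14, 2007; done March 12, 2007 — timely.
(3) permitted from March 12, 2007 + 27 days = April 8, 2007 onward; done April 11, 2007, after the minimum wait.
(4) due by April 11, 2007 + 81 days = July 1, 2007; done April 13, 2007 — timely.
(5) the permitted window runs from February 8, 2007 + 20 = February 28, 2007 to February 8, 2007 + 121 = June 9, 2007; May 9, 2007 falls inside that range.
(6) the permitted window runs from May 19, 2007 + 9 = May 28, 2007 to May 19, 2007 + 29 = June 17, 2007; done June 3, 2007, which is between those dates.
(7) due by June 3, 2007 + 14 days = June 17, 2007; done June 6, 2007 — timely.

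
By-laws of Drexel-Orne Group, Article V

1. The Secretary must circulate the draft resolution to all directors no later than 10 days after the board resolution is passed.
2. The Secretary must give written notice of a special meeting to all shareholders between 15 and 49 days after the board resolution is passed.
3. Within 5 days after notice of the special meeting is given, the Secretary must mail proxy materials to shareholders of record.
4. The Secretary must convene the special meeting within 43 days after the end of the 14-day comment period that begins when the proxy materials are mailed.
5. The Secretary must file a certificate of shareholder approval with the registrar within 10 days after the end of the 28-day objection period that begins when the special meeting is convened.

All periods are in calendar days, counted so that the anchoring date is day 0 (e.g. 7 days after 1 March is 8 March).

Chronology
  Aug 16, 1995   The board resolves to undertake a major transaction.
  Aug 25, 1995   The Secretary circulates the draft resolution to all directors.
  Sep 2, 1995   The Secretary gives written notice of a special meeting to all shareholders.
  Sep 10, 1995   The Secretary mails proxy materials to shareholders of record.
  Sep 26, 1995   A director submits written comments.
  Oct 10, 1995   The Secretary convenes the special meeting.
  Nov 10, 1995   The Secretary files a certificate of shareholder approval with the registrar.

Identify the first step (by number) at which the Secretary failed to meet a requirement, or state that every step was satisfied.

Step 3

Step 1: 10 days after Aug 16, 1995 (when the board resolution is passed) is Aug 26, 1995; done Aug 25, 1995 — timely.
Step 2: the window is 15–49 days after Aug 16, 1995 (when the board resolution is passed), so Aug 31, 1995 through Oct 4, 1995; done Sep 2, 1995, which is between those dates.
Step 3: 5 days after Sep 2, 1995 (when notice of the special meeting is given) is Sep 7, 1995; Sep 10, 1995 misses that deadline by 3 days.
No need to go further; step 3 was not satisfied.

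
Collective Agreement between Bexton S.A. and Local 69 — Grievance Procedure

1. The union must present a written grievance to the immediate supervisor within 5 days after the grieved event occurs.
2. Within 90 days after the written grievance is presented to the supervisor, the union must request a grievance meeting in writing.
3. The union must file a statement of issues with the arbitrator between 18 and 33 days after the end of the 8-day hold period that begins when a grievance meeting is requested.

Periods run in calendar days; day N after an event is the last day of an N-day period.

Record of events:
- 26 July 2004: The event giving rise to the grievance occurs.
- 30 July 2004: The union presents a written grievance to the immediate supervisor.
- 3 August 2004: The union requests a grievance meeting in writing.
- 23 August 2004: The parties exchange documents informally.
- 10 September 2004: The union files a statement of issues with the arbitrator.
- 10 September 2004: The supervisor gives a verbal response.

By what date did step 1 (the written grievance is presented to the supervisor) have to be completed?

Step 1 runs from 26 July 2004, when the grieved event occurs. 5 days after 26 July 2004 is 31 July 2004.

31 July 2004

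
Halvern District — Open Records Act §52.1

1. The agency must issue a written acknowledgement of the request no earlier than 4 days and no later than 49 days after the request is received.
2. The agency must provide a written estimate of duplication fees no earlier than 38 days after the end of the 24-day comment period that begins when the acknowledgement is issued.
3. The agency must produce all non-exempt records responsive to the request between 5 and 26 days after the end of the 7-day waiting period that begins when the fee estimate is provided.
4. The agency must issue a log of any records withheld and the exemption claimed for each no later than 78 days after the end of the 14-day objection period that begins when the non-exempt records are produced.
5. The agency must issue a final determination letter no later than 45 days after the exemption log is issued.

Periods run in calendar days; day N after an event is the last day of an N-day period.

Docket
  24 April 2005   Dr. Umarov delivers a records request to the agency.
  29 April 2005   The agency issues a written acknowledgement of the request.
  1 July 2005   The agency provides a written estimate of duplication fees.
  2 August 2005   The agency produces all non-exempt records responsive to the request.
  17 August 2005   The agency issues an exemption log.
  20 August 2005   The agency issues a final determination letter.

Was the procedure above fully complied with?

Yes

Step 1 — 4 and 49 days from 24 April 2005 (when the request is received) are 28 April 2005 and 12 June 2005 respectively; done 29 April 2005, which is between those dates.
Step 2 — must wait 38 days from 23 May 2005 (end of the 24-day comment period, which began when the acknowledgement is issued on 29 April 2005), so not before 30 June 2005; done 1 July 2005 — permitted.
Step 3 — 5 and 26 days from 8 July 2005 (end of the 7-day waiting period, which began when the fee estimate is provided on 1 July 2005) are 13 July 2005 and 3 August 2005 respectively; done 2 August 2005, which is between those dates.
Step 4 — counting 78 days from 16 August 2005 (end of the 14-day objection period, which began when the non-exempt records are produced on 2 August 2005) gives a deadline of 2 November 2005; done 17 August 2005 — timely.
Step 5 — counting 45 days from 17 August 2005 (when the exemption log is issued) gives a deadline of 1 October 2005; completed 20 August 2005, before the deadline.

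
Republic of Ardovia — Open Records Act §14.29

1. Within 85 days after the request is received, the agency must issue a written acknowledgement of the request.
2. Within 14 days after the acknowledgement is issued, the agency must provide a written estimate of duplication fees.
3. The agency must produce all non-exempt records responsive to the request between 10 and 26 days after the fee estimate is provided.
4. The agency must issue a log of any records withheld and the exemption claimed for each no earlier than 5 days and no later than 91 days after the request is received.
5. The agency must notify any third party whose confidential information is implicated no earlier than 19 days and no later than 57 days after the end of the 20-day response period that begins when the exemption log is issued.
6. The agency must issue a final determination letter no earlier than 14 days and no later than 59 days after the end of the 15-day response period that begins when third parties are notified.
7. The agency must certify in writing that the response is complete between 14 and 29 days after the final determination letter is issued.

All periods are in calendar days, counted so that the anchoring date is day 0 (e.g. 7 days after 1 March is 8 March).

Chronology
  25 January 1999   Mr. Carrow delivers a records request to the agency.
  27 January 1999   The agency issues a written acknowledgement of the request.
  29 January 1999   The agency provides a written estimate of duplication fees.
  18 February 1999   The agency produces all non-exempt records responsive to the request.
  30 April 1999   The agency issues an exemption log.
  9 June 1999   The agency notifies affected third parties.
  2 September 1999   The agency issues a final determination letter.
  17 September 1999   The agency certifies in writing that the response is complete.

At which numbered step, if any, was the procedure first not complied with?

Step 4

Step 1: 85 days after 25 January 1999 (when the request is received) is 20 April 1999; 27 January 1999 is within that limit.
Step 2: 14 days after 27 January 1999 (when the acknowledgement is issued) is 10 February 1999; 29 January 1999 is within that limit.
Step 3: the window is 10–26 days after 29 January 1999 (when the fee estimate is provided), so 8 February 1999 through 24 February 1999; done 18 February 1999, which is between those dates.
Step 4: the window is 5–91 days after 25 January 1999 (when the request is received), so 30 January 1999 through 26 April 1999; 30 April 1999 is 4 days past the end of the window.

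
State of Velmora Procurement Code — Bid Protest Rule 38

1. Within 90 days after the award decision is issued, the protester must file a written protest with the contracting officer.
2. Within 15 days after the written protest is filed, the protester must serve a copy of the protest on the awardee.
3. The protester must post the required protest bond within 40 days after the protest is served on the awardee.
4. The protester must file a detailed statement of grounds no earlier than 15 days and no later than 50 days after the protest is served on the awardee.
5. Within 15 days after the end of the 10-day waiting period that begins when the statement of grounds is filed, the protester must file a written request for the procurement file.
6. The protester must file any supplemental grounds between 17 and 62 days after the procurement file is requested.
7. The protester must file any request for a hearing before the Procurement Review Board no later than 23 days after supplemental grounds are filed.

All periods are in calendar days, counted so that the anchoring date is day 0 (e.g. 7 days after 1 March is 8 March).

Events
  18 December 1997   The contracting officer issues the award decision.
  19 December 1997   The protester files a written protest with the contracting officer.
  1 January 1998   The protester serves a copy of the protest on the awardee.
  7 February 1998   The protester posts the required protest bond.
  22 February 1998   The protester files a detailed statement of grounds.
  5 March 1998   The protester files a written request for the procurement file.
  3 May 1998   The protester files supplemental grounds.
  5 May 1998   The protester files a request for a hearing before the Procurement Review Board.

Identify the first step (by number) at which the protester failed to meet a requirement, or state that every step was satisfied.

(1) due by 18 December 1997 + 90 days = 18 March 1998; completed 19 December 1997, before the deadline.
(2) due by 19 December 1997 + 15 days = 3 January 1998; done 1 January 1998 — timely.
(3) due by 1 January 1998 + 40 days = 10 February 1998; done 7 February 1998 — timely.
(4) the permitted window runs from 1 January 1998 + 15 = 16 January 1998 to 1 January 1998 + 50 = 20 February 1998; done 22 February 1998 — 2 days after the window closed.

Step 4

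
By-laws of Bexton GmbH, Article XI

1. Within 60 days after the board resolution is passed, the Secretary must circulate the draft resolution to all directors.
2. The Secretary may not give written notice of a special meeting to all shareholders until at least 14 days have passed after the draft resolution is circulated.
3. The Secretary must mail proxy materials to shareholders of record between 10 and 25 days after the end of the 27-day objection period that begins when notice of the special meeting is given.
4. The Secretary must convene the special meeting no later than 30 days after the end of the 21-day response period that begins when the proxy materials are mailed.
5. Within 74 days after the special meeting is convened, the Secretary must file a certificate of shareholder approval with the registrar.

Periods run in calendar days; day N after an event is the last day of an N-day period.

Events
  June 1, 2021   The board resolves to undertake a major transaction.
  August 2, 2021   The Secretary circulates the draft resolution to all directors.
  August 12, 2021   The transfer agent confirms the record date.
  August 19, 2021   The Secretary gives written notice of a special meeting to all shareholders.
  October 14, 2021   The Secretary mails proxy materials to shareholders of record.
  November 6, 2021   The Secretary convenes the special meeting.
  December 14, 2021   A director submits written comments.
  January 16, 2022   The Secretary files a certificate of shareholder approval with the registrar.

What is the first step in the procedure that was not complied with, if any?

Step 1

Step 1: 60 days after June 1, 2021 (when the board resolution is passed) is July 31, 2021; done August 2, 2021 — 2 days late.
The procedure was therefore not followed at step 1.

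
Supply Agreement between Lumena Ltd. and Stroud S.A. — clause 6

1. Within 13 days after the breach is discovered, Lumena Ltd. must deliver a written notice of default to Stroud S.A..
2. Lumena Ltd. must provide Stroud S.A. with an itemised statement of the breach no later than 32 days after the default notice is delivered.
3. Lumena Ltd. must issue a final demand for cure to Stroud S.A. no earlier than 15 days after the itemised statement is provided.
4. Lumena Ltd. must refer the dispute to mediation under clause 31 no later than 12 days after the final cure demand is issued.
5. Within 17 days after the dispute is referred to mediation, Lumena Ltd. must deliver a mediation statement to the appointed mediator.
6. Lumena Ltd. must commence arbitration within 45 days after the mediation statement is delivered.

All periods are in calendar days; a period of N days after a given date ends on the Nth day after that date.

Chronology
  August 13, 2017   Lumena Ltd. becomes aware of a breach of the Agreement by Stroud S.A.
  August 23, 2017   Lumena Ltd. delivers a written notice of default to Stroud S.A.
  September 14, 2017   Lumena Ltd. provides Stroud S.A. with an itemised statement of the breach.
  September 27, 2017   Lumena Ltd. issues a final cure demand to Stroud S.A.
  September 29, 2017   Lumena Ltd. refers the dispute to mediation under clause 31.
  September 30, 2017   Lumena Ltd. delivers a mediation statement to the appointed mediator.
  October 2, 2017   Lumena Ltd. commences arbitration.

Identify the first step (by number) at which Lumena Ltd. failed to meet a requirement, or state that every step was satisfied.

Step 3

Step 1 — counting 13 days from August 13, 2017 (when the breach is discovered) gives a deadline of August 26, 2017; August 23, 2017 is within that limit.
Step 2 — counting 32 days from August 23, 2017 (when the default notice is delivered) gives a deadline of September 24, 2017; done September 14, 2017 — timely.
Step 3 — must wait 15 days from September 14, 2017 (when the itemised statement is provided), so not before September 29, 2017; done September 27, 2017 — 2 days too early.
Later steps need not be reached.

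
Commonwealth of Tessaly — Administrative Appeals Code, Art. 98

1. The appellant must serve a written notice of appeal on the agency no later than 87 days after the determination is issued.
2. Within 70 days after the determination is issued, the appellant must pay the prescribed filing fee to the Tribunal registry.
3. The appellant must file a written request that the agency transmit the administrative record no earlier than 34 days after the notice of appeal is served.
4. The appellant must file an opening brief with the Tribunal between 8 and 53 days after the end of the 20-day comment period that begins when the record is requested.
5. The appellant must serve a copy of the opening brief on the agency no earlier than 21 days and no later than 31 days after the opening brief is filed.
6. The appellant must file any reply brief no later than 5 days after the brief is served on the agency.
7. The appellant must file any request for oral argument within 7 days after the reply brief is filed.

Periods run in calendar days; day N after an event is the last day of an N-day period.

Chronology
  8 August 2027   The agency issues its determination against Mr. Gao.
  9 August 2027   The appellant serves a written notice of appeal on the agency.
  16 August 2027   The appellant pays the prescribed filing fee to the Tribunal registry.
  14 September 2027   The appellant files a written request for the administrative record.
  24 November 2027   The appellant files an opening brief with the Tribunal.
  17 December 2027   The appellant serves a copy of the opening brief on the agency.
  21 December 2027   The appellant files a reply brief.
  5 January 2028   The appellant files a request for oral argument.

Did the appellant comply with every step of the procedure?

Step 1 — counting 87 days from 8 August 2027 (when the determination is issued) gives a deadline of 3 November 2027; done 9 August 2027 — timely.
Step 2 — counting 70 days from 8 August 2027 (when the determination is issued) gives a deadline of 17 October 2027; done 16 August 2027 — timely.
Step 3 — must wait 34 days from 9 August 2027 (when the notice of appeal is served), so not before 12 September 2027; done 14 September 2027, after the minimum wait.
Step 4 — 8 and 53 days from 4 October 2027 (end of the 20-day comment period, which began when the record is requested on 14 September 2027) are 12 October 2027 and 26 November 2027 respectively; done 24 November 2027, which is between those dates.
Step 5 — 21 and 31 days from 24 November 2027 (when the opening brief is filed) are 15 December 2027 and 25 December 2027 respectively; 17 December 2027 falls inside that range.
Step 6 — counting 5 days from 17 December 2027 (when the brief is served on the agency) gives a deadline of 22 December 2027; 21 December 2027 is within that limit.
Step 7 — counting 7 days from 21 December 2027 (when the reply brief is filed) gives a deadline of 28 December 2027; done 5 January 2028 — 8 days late.

No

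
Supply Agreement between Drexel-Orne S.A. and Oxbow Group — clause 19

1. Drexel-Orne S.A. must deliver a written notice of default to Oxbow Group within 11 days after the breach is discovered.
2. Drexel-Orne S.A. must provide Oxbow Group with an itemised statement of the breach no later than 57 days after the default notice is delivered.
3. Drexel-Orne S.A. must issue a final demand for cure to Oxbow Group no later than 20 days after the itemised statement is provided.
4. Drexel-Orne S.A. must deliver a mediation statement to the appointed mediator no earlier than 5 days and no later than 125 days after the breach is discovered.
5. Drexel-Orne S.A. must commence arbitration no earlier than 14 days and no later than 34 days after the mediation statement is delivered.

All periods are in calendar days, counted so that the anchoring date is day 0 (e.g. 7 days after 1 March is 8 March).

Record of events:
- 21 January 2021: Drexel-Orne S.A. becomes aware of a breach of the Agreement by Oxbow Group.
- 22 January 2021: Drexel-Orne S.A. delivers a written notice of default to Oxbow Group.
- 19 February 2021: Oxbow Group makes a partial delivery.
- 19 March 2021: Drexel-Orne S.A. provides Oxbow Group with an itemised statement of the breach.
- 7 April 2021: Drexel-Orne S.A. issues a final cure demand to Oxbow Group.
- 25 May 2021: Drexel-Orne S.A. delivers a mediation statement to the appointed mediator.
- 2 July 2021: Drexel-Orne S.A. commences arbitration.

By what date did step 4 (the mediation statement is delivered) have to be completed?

26 May 2021

Step 4 runs from 21 January 2021, when the breach is discovered. The window is 5–125 days after 21 January 2021; it closes on 26 May 2021.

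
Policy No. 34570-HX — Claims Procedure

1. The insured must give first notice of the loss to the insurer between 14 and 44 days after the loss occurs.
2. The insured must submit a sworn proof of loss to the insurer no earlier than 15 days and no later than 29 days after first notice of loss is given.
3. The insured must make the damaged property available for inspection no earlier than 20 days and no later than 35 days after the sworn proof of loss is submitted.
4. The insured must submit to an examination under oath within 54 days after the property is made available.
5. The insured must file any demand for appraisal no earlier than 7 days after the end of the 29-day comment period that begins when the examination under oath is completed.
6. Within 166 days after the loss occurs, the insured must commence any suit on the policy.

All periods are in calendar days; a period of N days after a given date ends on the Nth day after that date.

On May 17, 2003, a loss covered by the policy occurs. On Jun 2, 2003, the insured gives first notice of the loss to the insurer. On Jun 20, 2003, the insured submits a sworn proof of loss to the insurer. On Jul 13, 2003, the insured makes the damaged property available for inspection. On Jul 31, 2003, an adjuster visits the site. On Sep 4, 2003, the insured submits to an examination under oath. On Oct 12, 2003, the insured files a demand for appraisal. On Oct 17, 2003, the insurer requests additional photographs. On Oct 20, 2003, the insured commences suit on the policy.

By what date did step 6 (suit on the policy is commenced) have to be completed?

Oct 30, 2003

Step 6 runs from May 17, 2003, when the loss occurs. 166 days after May 17, 2003 is Oct 30, 2003.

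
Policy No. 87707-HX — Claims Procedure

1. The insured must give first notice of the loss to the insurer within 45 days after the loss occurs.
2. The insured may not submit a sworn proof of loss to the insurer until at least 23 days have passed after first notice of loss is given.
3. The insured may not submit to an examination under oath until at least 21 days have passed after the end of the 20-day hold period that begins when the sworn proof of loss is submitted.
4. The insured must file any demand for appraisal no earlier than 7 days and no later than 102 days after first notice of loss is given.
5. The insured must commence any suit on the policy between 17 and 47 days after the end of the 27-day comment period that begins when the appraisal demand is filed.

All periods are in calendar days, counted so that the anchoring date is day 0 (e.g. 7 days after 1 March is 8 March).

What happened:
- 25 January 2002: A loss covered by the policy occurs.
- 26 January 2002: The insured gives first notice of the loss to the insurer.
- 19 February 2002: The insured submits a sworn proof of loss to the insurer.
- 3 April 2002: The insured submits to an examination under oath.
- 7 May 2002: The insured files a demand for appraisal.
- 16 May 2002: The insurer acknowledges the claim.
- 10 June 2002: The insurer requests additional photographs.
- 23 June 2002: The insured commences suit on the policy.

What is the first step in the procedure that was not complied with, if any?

None — every step was satisfied

(1) due by 25 January 2002 + 45 days = 11 March 2002; done 26 January 2002 — timely.
(2) permitted from 26 January 2002 + 23 days = 18 February 2002 onward; done 19 February 2002, after the minimum wait.
(3) permitted from 11 March 2002 + 21 days = 1 April 2002 onward; done 3 April 2002 — permitted.
(4) the permitted window runs from 26 January 2002 + 7 = 2 February 2002 to 26 January 2002 + 102 = 8 May 2002; done 7 May 2002 — within the window.
(5) the permitted window runs from 3 June 2002 + 17 = 20 June 2002 to 3 June 2002 + 47 = 20 July 2002; done 23 June 2002 — within the window.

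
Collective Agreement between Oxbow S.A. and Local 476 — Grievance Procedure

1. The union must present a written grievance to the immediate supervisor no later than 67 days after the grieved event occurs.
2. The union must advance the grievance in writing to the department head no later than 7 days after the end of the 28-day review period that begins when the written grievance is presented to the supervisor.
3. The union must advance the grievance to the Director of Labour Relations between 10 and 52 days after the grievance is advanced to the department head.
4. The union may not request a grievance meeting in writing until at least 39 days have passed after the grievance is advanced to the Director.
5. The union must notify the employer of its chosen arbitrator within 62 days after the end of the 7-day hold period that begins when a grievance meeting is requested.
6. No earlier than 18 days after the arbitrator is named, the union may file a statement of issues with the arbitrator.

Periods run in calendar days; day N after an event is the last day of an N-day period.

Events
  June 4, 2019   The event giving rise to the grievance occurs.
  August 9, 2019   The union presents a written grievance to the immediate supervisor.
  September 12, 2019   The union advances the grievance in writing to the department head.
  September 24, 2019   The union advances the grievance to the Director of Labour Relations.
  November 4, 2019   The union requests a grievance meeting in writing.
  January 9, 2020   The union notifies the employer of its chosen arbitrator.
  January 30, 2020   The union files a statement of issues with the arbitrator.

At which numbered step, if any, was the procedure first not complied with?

None — every step was satisfied

Step 1 — counting 67 days from June 4, 2019 (when the grieved event occurs) gives a deadline of August 10, 2019; done August 9, 2019 — timely.
Step 2 — counting 7 days from September 6, 2019 (end of the 28-day review period, which began when the written grievance is presented to the supervisor on August 9, 2019) gives a deadline of September 13, 2019; completed September 12, 2019, before the deadline.
Step 3 — 10 and 52 days from September 12, 2019 (when the grievance is advanced to the department head) are September 22, 2019 and November 3, 2019 respectively; done September 24, 2019 — within the window.
Step 4 — must wait 39 days from September 24, 2019 (when the grievance is advanced to the Director), so not before November 2, 2019; done November 4, 2019 — permitted.
Step 5 — counting 62 days from November 11, 2019 (end of the 7-day hold period, which began when a grievance meeting is requested on November 4, 2019) gives a deadline of January 12, 2020; completed January 9, 2020, before the deadline.
Step 6 — must wait 18 days from January 9, 2020 (when the arbitrator is named), so not before January 27, 2020; January 30, 2020 is on or after that date.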